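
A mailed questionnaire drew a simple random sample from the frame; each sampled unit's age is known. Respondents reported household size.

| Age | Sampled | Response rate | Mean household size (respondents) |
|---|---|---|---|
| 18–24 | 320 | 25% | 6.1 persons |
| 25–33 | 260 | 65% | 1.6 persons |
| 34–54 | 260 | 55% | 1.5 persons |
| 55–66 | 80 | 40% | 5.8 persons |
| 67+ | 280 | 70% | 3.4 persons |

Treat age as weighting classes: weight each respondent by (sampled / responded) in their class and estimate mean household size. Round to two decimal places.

3.48

Each respondent's weight = sampled/responded in their class; summing within a class gives n_sampled, so:
  18–24: 320 × 6.1 = 1952
  25–33: 260 × 1.6 = 416
  34–54: 260 × 1.5 = 390
  55–66: 80 × 5.8 = 464
  67+: 280 × 3.4 = 952
Adjusted estimate = 4174 / 1,200 = 3.47833 → 3.48.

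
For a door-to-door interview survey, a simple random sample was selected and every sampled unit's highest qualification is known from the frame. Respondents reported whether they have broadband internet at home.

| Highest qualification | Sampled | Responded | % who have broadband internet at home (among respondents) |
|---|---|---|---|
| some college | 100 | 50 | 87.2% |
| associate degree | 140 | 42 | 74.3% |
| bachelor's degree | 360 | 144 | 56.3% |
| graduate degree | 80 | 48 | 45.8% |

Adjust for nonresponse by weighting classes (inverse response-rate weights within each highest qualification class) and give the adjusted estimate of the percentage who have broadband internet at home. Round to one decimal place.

Class response rates: some college 50/100 = 50%, associate degree 42/140 = 30%, bachelor's degree 144/360 = 40%, graduate degree 48/80 = 60%.
Weighting each respondent by the inverse class response rate inflates each class back to its sampled size, so the class weight is n_sampled:
  some college: 100 × 87.2 = 8720
  associate degree: 140 × 74.3 = 10,402
  bachelor's degree: 360 × 56.3 = 20,268
  graduate degree: 80 × 45.8 = 3664
Adjusted estimate = 43,054 / 680 = 63.3147 → 63.3%.

63.3%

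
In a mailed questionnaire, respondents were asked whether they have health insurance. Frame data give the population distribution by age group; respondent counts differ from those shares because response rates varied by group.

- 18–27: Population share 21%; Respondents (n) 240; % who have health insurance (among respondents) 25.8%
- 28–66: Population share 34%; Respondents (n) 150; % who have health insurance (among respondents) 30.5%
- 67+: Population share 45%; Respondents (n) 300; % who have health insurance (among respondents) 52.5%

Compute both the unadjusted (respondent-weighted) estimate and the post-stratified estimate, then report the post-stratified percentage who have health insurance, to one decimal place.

39.4%

Unadjusted (pooled respondent) estimate weights by respondent counts:
  (240/690)×25.8 + (150/690)×30.5 + (300/690)×52.5 = 38.4304%
Post-stratified estimate weights by population shares:
  0.21×25.8 + 0.34×30.5 + 0.45×52.5 = 39.413%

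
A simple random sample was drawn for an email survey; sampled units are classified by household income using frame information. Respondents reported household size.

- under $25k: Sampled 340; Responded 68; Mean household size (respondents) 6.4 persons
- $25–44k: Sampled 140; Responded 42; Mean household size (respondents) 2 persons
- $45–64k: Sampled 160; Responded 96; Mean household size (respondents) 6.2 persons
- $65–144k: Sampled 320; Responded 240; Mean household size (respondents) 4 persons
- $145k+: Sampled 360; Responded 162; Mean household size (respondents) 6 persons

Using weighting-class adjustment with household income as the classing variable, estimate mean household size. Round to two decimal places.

5.22

Response rates by class: under $25k 68/340 = 20%, $25–44k 42/140 = 30%, $45–64k 96/160 = 60%, $65–144k 240/320 = 75%, $145k+ 162/360 = 45%.
Inverse-response-rate weighting restores each class to its sampled count, so class totals weight by n_sampled:
  under $25k: 340 × 6.4 = 2176
  $25–44k: 140 × 2 = 280
  $45–64k: 160 × 6.2 = 992
  $65–144k: 320 × 4 = 1280
  $145k+: 360 × 6 = 2160
Adjusted estimate = 6888 / 1,320 = 5.21818 → 5.22.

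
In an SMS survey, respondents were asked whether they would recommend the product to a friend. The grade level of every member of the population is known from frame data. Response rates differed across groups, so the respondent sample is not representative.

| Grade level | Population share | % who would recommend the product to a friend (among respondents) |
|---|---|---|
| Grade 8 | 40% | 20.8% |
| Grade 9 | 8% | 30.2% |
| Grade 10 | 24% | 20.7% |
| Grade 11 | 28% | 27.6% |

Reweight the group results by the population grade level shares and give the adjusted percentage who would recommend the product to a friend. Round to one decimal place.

23.4%

Post-stratification weights by population share, not respondent share:
  Grade 8: 0.4 × 20.8 = 8.32
  Grade 9: 0.08 × 30.2 = 2.416
  Grade 10: 0.24 × 20.7 = 4.968
  Grade 11: 0.28 × 27.6 = 7.728
Post-stratified estimate = 23.432 → 23.4%.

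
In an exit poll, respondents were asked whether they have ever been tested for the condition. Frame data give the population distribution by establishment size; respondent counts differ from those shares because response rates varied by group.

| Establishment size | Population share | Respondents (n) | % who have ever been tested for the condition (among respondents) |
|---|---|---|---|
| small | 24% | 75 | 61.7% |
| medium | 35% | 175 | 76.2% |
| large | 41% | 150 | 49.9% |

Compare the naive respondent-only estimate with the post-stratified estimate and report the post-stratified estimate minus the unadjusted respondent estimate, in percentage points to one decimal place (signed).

Without adjustment, the pooled respondent share is:
  (75/400)×61.7 + (175/400)×76.2 + (150/400)×49.9 = 63.6187%
Post-stratified estimate weights by population shares:
  0.24×61.7 + 0.35×76.2 + 0.41×49.9 = 61.937%
Difference = 61.937 − 63.6187 = -1.6818 pp.

-1.7 percentage points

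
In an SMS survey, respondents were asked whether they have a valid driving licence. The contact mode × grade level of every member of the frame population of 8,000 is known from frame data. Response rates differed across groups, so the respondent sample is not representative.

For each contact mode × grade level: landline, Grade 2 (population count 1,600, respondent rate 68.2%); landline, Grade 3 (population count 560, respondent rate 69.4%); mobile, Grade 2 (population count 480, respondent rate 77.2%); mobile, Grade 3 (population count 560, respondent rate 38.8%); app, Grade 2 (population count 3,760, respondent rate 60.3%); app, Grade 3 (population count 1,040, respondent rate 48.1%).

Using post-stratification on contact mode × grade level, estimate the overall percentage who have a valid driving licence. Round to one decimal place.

60.4%

Each cell contributes population-share × respondent value:
  landline, Grade 2: (1,600/8,000) × 68.2 = 13.64
  landline, Grade 3: (560/8,000) × 69.4 = 4.858
  mobile, Grade 2: (480/8,000) × 77.2 = 4.632
  mobile, Grade 3: (560/8,000) × 38.8 = 2.716
  app, Grade 2: (3,760/8,000) × 60.3 = 28.341
  app, Grade 3: (1,040/8,000) × 48.1 = 6.253
Post-stratified estimate = 60.44 → 60.4%.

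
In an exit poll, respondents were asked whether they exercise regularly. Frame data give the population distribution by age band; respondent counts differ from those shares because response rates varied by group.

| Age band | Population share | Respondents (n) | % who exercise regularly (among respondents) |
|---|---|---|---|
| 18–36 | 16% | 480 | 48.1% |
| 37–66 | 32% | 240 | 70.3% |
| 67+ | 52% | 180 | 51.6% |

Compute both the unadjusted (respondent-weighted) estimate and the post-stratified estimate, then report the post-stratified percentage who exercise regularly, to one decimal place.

Unadjusted (pooled respondent) estimate weights by respondent counts:
  (480/900)×48.1 + (240/900)×70.3 + (180/900)×51.6 = 54.72%
Post-stratified estimate weights by population shares:
  0.16×48.1 + 0.32×70.3 + 0.52×51.6 = 57.024%

57.0%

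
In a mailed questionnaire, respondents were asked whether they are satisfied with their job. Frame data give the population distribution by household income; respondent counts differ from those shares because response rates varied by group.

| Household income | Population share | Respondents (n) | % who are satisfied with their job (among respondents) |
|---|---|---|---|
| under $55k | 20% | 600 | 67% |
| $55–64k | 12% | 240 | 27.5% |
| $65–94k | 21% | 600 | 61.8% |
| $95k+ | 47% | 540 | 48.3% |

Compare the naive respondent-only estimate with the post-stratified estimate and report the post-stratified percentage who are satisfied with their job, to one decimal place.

Naive respondent-only estimate (weights = respondent counts):
  (600/1980)×67 + (240/1980)×27.5 + (600/1980)×61.8 + (540/1980)×48.3 = 55.5364%
Post-stratified estimate weights by population shares:
  0.2×67 + 0.12×27.5 + 0.21×61.8 + 0.47×48.3 = 52.379%

52.4%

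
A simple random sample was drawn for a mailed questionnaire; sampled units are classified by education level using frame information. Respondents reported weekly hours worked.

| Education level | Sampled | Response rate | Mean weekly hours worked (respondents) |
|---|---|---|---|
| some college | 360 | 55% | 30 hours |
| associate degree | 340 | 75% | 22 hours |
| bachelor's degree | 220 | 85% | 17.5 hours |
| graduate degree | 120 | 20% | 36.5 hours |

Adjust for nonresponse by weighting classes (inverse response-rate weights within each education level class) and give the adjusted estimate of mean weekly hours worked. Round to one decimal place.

25.5

With weight = n_sampled/n_responded per class, the weighted class total is n_sampled:
  some college: 360 × 30 = 10,800
  associate degree: 340 × 22 = 7480
  bachelor's degree: 220 × 17.5 = 3850
  graduate degree: 120 × 36.5 = 4380
Adjusted estimate = 26,510 / 1,040 = 25.4904 → 25.5.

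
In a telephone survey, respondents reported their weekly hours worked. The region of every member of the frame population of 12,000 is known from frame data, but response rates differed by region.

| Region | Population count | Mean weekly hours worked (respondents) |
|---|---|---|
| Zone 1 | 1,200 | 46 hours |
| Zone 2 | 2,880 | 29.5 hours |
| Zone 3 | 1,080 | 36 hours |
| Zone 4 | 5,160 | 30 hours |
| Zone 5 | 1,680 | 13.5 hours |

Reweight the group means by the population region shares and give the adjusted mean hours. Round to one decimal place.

Post-stratification weights by population share, not respondent share:
  Zone 1: (1,200/12,000) × 46 = 4.6
  Zone 2: (2,880/12,000) × 29.5 = 7.08
  Zone 3: (1,080/12,000) × 36 = 3.24
  Zone 4: (5,160/12,000) × 30 = 12.9
  Zone 5: (1,680/12,000) × 13.5 = 1.89
Post-stratified estimate = 29.71 → 29.7.

29.7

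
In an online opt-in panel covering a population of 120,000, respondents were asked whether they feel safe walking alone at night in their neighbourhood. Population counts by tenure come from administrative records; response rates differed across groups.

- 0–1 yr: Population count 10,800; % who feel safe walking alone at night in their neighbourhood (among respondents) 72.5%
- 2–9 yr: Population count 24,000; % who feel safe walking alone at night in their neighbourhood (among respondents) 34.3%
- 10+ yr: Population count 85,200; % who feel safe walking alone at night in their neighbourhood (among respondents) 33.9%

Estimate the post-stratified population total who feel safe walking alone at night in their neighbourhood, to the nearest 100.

44,900

Apply each group's respondent rate to its population count:
  0–1 yr: 10,800 × 72.5% = 7830
  2–9 yr: 24,000 × 34.3% = 8232
  10+ yr: 85,200 × 33.9% = 28882.8
Estimated total = 44944.8 → 44,900.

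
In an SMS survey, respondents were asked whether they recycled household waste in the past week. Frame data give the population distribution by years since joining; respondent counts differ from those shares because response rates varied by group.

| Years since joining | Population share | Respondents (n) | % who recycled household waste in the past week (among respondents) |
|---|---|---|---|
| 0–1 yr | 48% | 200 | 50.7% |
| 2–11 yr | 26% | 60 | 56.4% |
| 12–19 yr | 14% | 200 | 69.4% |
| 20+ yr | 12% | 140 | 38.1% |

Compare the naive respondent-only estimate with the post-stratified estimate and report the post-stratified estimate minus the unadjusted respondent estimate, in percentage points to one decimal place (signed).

-1.3 percentage points

Naive respondent-only estimate (weights = respondent counts):
  (200/600)×50.7 + (60/600)×56.4 + (200/600)×69.4 + (140/600)×38.1 = 54.5633%
Post-stratified estimate weights by population shares:
  0.48×50.7 + 0.26×56.4 + 0.14×69.4 + 0.12×38.1 = 53.288%
Difference = 53.288 − 54.5633 = -1.2753 pp.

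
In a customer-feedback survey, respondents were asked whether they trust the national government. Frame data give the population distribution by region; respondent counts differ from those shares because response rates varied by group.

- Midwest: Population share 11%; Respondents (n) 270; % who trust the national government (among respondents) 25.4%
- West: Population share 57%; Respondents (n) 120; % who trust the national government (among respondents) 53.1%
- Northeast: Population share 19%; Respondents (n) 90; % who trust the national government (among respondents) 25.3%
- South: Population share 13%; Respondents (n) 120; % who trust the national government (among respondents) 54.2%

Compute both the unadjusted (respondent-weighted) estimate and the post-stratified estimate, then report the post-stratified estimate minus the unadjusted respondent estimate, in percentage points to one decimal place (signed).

Naive respondent-only estimate (weights = respondent counts):
  (270/600)×25.4 + (120/600)×53.1 + (90/600)×25.3 + (120/600)×54.2 = 36.685%
Post-stratifying to population shares instead:
  0.11×25.4 + 0.57×53.1 + 0.19×25.3 + 0.13×54.2 = 44.914%
Difference = 44.914 − 36.685 = 8.229 pp.

+8.2 percentage points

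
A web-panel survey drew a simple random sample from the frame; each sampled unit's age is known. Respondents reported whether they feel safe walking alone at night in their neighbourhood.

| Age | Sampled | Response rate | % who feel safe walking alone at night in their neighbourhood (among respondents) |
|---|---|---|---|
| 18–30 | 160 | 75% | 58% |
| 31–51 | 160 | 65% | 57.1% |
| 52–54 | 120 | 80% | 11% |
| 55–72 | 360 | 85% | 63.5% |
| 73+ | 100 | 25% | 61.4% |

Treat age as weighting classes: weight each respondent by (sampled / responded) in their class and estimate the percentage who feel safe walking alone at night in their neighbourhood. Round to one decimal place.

54.2%

Weighting each respondent by the inverse class response rate inflates each class back to its sampled size, so the class weight is n_sampled:
  18–30: 160 × 58 = 9280
  31–51: 160 × 57.1 = 9136
  52–54: 120 × 11 = 1320
  55–72: 360 × 63.5 = 22,860
  73+: 100 × 61.4 = 6140
Adjusted estimate = 48,736 / 900 = 54.1511 → 54.2%.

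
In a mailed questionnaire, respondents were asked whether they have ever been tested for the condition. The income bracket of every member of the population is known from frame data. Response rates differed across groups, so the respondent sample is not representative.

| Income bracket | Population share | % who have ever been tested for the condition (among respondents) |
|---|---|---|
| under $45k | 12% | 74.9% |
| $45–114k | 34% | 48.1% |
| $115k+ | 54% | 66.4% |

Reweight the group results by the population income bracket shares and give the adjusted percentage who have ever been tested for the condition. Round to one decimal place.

61.2%

Post-stratification weights by population share, not respondent share:
  under $45k: 0.12 × 74.9 = 8.988
  $45–114k: 0.34 × 48.1 = 16.354
  $115k+: 0.54 × 66.4 = 35.856
Post-stratified estimate = 61.198 → 61.2%.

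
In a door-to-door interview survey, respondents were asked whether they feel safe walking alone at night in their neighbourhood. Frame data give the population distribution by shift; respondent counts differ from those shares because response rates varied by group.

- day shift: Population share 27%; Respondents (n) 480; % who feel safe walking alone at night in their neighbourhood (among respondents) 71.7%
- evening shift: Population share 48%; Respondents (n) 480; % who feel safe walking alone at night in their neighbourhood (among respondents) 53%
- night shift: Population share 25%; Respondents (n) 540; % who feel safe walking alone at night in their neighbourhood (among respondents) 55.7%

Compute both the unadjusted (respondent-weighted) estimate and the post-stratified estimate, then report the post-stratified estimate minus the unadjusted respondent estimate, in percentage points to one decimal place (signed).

-1.2 percentage points

Unadjusted (pooled respondent) estimate weights by respondent counts:
  (480/1500)×71.7 + (480/1500)×53 + (540/1500)×55.7 = 59.956%
Post-stratifying to population shares instead:
  0.27×71.7 + 0.48×53 + 0.25×55.7 = 58.724%
Difference = 58.724 − 59.956 = -1.232 pp.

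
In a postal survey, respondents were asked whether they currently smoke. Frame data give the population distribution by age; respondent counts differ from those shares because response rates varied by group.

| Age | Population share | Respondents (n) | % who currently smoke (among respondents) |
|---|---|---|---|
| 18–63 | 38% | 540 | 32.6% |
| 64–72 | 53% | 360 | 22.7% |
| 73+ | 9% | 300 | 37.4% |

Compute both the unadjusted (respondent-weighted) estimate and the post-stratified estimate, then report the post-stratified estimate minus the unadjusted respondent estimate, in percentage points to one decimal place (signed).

Without adjustment, the pooled respondent share is:
  (540/1200)×32.6 + (360/1200)×22.7 + (300/1200)×37.4 = 30.83%
Reweighting by population age shares:
  0.38×32.6 + 0.53×22.7 + 0.09×37.4 = 27.785%
Difference = 27.785 − 30.83 = -3.045 pp.

-3.0 percentage points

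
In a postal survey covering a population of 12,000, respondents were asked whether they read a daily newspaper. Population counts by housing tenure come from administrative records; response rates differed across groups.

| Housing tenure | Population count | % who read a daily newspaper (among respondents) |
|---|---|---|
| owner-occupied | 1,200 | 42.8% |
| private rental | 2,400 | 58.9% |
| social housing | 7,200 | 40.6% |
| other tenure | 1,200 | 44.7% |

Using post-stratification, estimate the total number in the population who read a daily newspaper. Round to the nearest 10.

5,390

Apply each group's respondent rate to its population count:
  owner-occupied: 1,200 × 42.8% = 513.6
  private rental: 2,400 × 58.9% = 1413.6
  social housing: 7,200 × 40.6% = 2923.2
  other tenure: 1,200 × 44.7% = 536.4
Estimated total = 5386.8 → 5,390.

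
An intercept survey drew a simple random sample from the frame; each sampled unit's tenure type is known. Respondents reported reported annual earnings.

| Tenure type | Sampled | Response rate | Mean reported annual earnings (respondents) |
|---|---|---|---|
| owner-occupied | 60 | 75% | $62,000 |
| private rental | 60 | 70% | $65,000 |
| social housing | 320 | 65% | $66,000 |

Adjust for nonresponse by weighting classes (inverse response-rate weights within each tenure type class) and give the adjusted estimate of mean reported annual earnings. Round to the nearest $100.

$65,300

Each respondent's weight = sampled/responded in their class; summing within a class gives n_sampled, so:
  owner-occupied: 60 × 62,000 = 3,720,000
  private rental: 60 × 65,000 = 3,900,000
  social housing: 320 × 66,000 = 21,120,000
Adjusted estimate = 28,740,000 / 440 = 65318.2 → $65,300.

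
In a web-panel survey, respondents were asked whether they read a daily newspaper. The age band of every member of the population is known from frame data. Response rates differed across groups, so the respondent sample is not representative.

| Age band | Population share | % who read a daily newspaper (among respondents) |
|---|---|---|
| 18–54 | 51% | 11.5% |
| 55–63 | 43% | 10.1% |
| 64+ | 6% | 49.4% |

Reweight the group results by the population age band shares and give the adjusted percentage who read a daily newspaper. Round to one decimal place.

13.2%

Post-stratification weights by population share, not respondent share:
  18–54: 0.51 × 11.5 = 5.865
  55–63: 0.43 × 10.1 = 4.343
  64+: 0.06 × 49.4 = 2.964
Post-stratified estimate = 13.172 → 13.2%.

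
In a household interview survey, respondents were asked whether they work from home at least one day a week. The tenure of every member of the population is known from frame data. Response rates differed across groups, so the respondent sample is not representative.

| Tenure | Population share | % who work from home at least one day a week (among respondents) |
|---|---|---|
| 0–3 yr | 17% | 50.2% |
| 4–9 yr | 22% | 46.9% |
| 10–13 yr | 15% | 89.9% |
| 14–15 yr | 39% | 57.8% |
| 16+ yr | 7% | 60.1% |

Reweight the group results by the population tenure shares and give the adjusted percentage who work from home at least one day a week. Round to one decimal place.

Reweight to the known tenure distribution:
  0–3 yr: 0.17 × 50.2 = 8.534
  4–9 yr: 0.22 × 46.9 = 10.318
  10–13 yr: 0.15 × 89.9 = 13.485
  14–15 yr: 0.39 × 57.8 = 22.542
  16+ yr: 0.07 × 60.1 = 4.207
Post-stratified estimate = 59.086 → 59.1%.

59.1%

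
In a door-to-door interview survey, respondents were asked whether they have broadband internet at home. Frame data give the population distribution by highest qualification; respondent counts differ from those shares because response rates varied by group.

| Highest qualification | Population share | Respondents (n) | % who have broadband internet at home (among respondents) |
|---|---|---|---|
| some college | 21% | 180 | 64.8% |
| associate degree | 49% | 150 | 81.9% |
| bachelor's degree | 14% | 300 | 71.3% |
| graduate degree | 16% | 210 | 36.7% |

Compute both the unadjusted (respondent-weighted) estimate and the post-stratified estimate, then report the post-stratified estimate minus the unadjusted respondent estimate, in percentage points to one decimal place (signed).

+6.4 percentage points

Without adjustment, the pooled respondent share is:
  (180/840)×64.8 + (150/840)×81.9 + (300/840)×71.3 + (210/840)×36.7 = 63.15%
Reweighting by population highest qualification shares:
  0.21×64.8 + 0.49×81.9 + 0.14×71.3 + 0.16×36.7 = 69.593%
Difference = 69.593 − 63.15 = 6.443 pp.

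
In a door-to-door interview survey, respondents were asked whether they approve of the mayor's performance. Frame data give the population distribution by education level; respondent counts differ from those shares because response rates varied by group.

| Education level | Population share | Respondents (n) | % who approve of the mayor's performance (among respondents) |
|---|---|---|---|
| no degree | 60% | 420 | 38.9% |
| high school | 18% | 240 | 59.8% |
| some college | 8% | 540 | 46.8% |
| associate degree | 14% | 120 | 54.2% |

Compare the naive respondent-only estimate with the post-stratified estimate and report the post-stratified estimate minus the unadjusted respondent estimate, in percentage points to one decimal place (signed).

Unadjusted (pooled respondent) estimate weights by respondent counts:
  (420/1320)×38.9 + (240/1320)×59.8 + (540/1320)×46.8 + (120/1320)×54.2 = 47.3227%
Reweighting by population education level shares:
  0.6×38.9 + 0.18×59.8 + 0.08×46.8 + 0.14×54.2 = 45.436%
Difference = 45.436 − 47.3227 = -1.8867 pp.

-1.9 percentage points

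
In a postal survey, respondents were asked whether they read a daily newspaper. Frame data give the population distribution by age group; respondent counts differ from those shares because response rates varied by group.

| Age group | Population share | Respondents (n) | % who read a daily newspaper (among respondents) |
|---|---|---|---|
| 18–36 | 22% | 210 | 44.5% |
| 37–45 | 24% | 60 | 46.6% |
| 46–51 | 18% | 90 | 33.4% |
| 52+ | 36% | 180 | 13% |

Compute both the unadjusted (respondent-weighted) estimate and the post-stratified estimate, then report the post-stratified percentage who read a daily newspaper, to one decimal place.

Unadjusted (pooled respondent) estimate weights by respondent counts:
  (210/540)×44.5 + (60/540)×46.6 + (90/540)×33.4 + (180/540)×13 = 32.3833%
Post-stratified estimate weights by population shares:
  0.22×44.5 + 0.24×46.6 + 0.18×33.4 + 0.36×13 = 31.666%

31.7%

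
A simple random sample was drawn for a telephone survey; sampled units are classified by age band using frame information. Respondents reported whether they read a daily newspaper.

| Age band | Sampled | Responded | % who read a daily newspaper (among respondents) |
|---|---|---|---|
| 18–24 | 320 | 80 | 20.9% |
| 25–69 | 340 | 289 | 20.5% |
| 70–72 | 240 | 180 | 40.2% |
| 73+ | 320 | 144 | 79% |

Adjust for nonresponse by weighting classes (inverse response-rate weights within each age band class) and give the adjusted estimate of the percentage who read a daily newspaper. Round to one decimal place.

Class response rates: 18–24 80/320 = 25%, 25–69 289/340 = 85%, 70–72 180/240 = 75%, 73+ 144/320 = 45%.
Weighting each respondent by the inverse class response rate inflates each class back to its sampled size, so the class weight is n_sampled:
  18–24: 320 × 20.9 = 6688
  25–69: 340 × 20.5 = 6970
  70–72: 240 × 40.2 = 9648
  73+: 320 × 79 = 25,280
Adjusted estimate = 48,586 / 1,220 = 39.8246 → 39.8%.

39.8%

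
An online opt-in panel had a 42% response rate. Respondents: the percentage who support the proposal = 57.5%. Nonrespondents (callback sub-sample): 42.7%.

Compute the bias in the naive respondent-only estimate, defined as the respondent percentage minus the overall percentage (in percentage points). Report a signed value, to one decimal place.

Nonresponse fraction = 1 − 0.42 = 0.58.
Bias = (nonresponse fraction) × (respondent percentage − nonrespondent percentage)
     = 0.58 × (57.5 − 42.7) = 0.58 × 14.8 = 8.584.

+8.6 percentage points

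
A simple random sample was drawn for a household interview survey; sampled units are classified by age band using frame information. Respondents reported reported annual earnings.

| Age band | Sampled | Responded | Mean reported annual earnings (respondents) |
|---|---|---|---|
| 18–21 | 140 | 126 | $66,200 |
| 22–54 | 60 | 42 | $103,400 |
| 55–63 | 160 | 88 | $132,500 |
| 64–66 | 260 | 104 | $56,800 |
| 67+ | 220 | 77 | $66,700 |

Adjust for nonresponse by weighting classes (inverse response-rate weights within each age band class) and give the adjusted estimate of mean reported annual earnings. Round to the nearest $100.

Response rates by class: 18–21 126/140 = 90%, 22–54 42/60 = 70%, 55–63 88/160 = 55%, 64–66 104/260 = 40%, 67+ 77/220 = 35%.
Each respondent's weight = sampled/responded in their class; summing within a class gives n_sampled, so:
  18–21: 140 × 66,200 = 9,268,000
  22–54: 60 × 103,400 = 6,204,000
  55–63: 160 × 132,500 = 21,200,000
  64–66: 260 × 56,800 = 14,768,000
  67+: 220 × 66,700 = 14,674,000
Adjusted estimate = 66,114,000 / 840 = 78707.1 → $78,700.

$78,700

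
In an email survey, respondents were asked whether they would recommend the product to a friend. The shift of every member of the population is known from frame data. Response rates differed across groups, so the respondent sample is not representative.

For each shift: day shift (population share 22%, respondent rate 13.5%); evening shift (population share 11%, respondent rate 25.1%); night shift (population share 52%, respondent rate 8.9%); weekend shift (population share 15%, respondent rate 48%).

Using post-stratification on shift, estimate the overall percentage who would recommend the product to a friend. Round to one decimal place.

Each cell contributes population-share × respondent value:
  day shift: 0.22 × 13.5 = 2.97
  evening shift: 0.11 × 25.1 = 2.761
  night shift: 0.52 × 8.9 = 4.628
  weekend shift: 0.15 × 48 = 7.2
Post-stratified estimate = 17.559 → 17.6%.

17.6%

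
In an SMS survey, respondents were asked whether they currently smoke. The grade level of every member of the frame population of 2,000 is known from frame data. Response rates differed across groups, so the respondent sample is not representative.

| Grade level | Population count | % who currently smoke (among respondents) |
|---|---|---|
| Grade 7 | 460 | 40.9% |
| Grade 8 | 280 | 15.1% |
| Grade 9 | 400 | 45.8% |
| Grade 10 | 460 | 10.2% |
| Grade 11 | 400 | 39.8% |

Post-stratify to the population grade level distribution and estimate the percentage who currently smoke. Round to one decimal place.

31.0%

Each cell contributes population-share × respondent value:
  Grade 7: (460/2,000) × 40.9 = 9.407
  Grade 8: (280/2,000) × 15.1 = 2.114
  Grade 9: (400/2,000) × 45.8 = 9.16
  Grade 10: (460/2,000) × 10.2 = 2.346
  Grade 11: (400/2,000) × 39.8 = 7.96
Post-stratified estimate = 30.987 → 31.0%.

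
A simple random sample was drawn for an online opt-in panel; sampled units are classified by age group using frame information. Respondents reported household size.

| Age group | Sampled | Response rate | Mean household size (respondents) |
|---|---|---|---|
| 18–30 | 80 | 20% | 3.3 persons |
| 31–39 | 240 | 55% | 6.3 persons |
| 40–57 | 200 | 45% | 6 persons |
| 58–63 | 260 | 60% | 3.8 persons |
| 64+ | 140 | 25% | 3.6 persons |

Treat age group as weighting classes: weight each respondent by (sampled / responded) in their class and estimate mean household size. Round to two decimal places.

4.86

Weighting each respondent by the inverse class response rate inflates each class back to its sampled size, so the class weight is n_sampled:
  18–30: 80 × 3.3 = 264
  31–39: 240 × 6.3 = 1512
  40–57: 200 × 6 = 1200
  58–63: 260 × 3.8 = 988
  64+: 140 × 3.6 = 504
Adjusted estimate = 4468 / 920 = 4.85652 → 4.86.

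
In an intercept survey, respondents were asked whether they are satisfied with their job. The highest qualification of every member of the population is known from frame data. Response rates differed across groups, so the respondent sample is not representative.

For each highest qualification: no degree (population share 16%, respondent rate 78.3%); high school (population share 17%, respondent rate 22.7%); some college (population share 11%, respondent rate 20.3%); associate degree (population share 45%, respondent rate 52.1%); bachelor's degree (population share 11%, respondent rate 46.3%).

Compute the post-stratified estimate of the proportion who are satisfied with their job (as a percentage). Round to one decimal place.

Reweight to the known highest qualification distribution:
  no degree: 0.16 × 78.3 = 12.528
  high school: 0.17 × 22.7 = 3.859
  some college: 0.11 × 20.3 = 2.233
  associate degree: 0.45 × 52.1 = 23.445
  bachelor's degree: 0.11 × 46.3 = 5.093
Post-stratified estimate = 47.158 → 47.2%.

47.2%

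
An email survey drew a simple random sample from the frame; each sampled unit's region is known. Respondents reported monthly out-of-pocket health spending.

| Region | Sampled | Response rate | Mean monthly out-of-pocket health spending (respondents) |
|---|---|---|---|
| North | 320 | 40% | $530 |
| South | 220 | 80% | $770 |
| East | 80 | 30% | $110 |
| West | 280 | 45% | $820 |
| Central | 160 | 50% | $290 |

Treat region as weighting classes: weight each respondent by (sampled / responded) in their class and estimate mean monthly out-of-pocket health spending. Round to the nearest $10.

Inverse-response-rate weighting restores each class to its sampled count, so class totals weight by n_sampled:
  North: 320 × 530 = 169,600
  South: 220 × 770 = 169,400
  East: 80 × 110 = 8800
  West: 280 × 820 = 229,600
  Central: 160 × 290 = 46,400
Adjusted estimate = 623,800 / 1,060 = 588.491 → $590.

$590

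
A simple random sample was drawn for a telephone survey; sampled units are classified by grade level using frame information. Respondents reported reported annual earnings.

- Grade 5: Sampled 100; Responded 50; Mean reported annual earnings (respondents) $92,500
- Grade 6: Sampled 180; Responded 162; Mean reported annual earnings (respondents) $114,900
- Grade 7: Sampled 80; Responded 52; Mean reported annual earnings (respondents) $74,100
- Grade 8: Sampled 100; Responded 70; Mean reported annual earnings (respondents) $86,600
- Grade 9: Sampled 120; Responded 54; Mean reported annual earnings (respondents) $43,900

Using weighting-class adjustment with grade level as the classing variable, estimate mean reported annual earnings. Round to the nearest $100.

Response rates by class: Grade 5 50/100 = 50%, Grade 6 162/180 = 90%, Grade 7 52/80 = 65%, Grade 8 70/100 = 70%, Grade 9 54/120 = 45%.
Inverse-response-rate weighting restores each class to its sampled count, so class totals weight by n_sampled:
  Grade 5: 100 × 92,500 = 9,250,000
  Grade 6: 180 × 114,900 = 20,682,000
  Grade 7: 80 × 74,100 = 5,928,000
  Grade 8: 100 × 86,600 = 8,660,000
  Grade 9: 120 × 43,900 = 5,268,000
Adjusted estimate = 49,788,000 / 580 = 85841.4 → $85,800.

$85,800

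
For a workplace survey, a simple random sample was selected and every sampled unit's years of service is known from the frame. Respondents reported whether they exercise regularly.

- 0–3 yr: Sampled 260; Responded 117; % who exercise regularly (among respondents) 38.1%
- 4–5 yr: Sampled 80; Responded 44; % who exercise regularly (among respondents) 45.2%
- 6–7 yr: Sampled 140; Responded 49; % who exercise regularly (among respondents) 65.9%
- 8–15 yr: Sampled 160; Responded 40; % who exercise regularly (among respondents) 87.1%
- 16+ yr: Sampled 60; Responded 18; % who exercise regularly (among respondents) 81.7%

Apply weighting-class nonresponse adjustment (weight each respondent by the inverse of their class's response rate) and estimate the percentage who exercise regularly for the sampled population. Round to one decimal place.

59.4%

Class response rates: 0–3 yr 117/260 = 45%, 4–5 yr 44/80 = 55%, 6–7 yr 49/140 = 35%, 8–15 yr 40/160 = 25%, 16+ yr 18/60 = 30%.
With weight = n_sampled/n_responded per class, the weighted class total is n_sampled:
  0–3 yr: 260 × 38.1 = 9906
  4–5 yr: 80 × 45.2 = 3616
  6–7 yr: 140 × 65.9 = 9226
  8–15 yr: 160 × 87.1 = 13,936
  16+ yr: 60 × 81.7 = 4902
Adjusted estimate = 41,586 / 700 = 59.4086 → 59.4%.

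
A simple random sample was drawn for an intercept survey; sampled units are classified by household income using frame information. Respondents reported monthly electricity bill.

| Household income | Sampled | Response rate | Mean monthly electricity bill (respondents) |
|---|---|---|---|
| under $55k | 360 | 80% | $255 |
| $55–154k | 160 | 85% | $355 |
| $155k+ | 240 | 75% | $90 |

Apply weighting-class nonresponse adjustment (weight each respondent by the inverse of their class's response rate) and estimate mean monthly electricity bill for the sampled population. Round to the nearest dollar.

$224

Each respondent's weight = sampled/responded in their class; summing within a class gives n_sampled, so:
  under $55k: 360 × 255 = 91,800
  $55–154k: 160 × 355 = 56,800
  $155k+: 240 × 90 = 21,600
Adjusted estimate = 170,200 / 760 = 223.947 → $224.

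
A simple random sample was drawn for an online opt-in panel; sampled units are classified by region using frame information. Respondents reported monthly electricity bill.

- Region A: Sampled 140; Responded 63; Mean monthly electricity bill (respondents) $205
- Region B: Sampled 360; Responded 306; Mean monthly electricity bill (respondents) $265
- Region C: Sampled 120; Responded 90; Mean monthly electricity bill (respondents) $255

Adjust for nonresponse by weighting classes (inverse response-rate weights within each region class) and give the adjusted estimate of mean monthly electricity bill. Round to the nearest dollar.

$250

Response rates by class: Region A 63/140 = 45%, Region B 306/360 = 85%, Region C 90/120 = 75%.
Inverse-response-rate weighting restores each class to its sampled count, so class totals weight by n_sampled:
  Region A: 140 × 205 = 28,700
  Region B: 360 × 265 = 95,400
  Region C: 120 × 255 = 30,600
Adjusted estimate = 154,700 / 620 = 249.516 → $250.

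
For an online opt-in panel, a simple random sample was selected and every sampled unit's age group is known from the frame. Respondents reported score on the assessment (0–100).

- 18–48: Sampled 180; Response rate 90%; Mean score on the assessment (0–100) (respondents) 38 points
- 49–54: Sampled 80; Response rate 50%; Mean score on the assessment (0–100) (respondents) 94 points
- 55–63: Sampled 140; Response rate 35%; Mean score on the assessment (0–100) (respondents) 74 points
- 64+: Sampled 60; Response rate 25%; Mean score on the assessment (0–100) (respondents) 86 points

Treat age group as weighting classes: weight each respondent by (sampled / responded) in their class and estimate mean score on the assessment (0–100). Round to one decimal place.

65.0

With weight = n_sampled/n_responded per class, the weighted class total is n_sampled:
  18–48: 180 × 38 = 6840
  49–54: 80 × 94 = 7520
  55–63: 140 × 74 = 10,360
  64+: 60 × 86 = 5160
Adjusted estimate = 29,880 / 460 = 64.9565 → 65.0.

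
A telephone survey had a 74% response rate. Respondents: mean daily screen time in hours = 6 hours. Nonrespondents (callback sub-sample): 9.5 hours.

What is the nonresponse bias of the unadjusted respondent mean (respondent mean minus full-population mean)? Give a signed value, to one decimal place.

-0.9

Nonresponse fraction = 1 − 0.74 = 0.26.
Bias = (nonresponse fraction) × (respondent mean − nonrespondent mean)
     = 0.26 × (6 − 9.5) = 0.26 × -3.5 = -0.91.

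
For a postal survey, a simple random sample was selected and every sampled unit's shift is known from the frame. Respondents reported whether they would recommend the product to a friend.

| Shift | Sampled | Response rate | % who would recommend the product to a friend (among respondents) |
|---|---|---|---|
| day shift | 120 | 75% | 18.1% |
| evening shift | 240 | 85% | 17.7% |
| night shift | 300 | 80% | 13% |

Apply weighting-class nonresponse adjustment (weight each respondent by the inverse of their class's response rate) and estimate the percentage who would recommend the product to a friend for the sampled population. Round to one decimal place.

With weight = n_sampled/n_responded per class, the weighted class total is n_sampled:
  day shift: 120 × 18.1 = 2172
  evening shift: 240 × 17.7 = 4248
  night shift: 300 × 13 = 3900
Adjusted estimate = 10,320 / 660 = 15.6364 → 15.6%.

15.6%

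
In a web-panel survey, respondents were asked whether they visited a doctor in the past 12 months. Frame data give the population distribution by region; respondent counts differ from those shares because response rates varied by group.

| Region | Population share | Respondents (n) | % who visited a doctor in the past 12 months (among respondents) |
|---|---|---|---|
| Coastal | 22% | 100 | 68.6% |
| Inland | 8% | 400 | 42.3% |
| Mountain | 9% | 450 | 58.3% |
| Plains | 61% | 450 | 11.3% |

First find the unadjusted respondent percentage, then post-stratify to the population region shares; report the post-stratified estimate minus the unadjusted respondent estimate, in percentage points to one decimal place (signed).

-8.7 percentage points

Unadjusted (pooled respondent) estimate weights by respondent counts:
  (100/1400)×68.6 + (400/1400)×42.3 + (450/1400)×58.3 + (450/1400)×11.3 = 39.3571%
Post-stratifying to population shares instead:
  0.22×68.6 + 0.08×42.3 + 0.09×58.3 + 0.61×11.3 = 30.616%
Difference = 30.616 − 39.3571 = -8.7411 pp.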